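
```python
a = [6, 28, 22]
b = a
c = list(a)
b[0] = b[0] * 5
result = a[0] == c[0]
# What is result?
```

After line 1: a = [6, 28, 22]
After line 2 (b = a, alias): a = [6, 28, 22], b = [6, 28, 22]
After line 3 (c = list(a) is a copy, new object): c = [6, 28, 22]
After line 4 (b[0] = 6 * 5 = 30; mutates shared a/b): a = b = [30, 28, 22], c = [6, 28, 22]
After line 5 (a[0] = 30, c[0] = 6; result = False)

False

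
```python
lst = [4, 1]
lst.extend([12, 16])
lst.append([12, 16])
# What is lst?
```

After line 1: lst = [4, 1]
After line 2 (extend unpacks [12, 16]): lst = [4, 1, 12, 16]
After line 3 (append adds [12, 16] as single element): lst = [4, 1, 12, 16, [12, 16]]

[4, 1, 12, 16, [12, 16]]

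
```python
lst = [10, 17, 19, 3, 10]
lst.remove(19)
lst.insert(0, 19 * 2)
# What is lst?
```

After line 1: lst = [10, 17, 19, 3, 10]
After line 2 (remove first 19): lst = [10, 17, 3, 10]
After line 3 (insert 38 at index 0): lst = [38, 10, 17, 3, 10]

[38, 10, 17, 3, 10]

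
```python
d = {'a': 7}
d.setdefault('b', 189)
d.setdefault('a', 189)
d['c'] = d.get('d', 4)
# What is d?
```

After line 1: d = {'a': 7}
After line 2 (setdefault adds 'b'=189): d = {'a': 7, 'b': 189}
After line 3 (setdefault 'a' no-op, already exists): d = {'a': 7, 'b': 189}
After line 4 (get('d', 4) returns default since 'd' not in d): d = {'a': 7, 'b': 189, 'c': 4}

{'a': 7, 'b': 189, 'c': 4}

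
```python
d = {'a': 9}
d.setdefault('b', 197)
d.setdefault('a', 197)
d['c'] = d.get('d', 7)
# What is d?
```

After line 1: d = {'a': 9}
After line 2 (setdefault adds 'b'=197): d = {'a': 9, 'b': 197}
After line 3 (setdefault 'a' no-op, already exists): d = {'a': 9, 'b': 197}
After line 4 (get('d', 7) returns default since 'd' not in d): d = {'a': 9, 'b': 197, 'c': 7}

{'a': 9, 'b': 197, 'c': 7}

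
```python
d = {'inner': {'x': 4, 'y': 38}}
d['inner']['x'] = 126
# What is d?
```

After line 1: d = {'inner': {'x': 4, 'y': 38}}
After line 2 (inner x overwritten): d = {'inner': {'x': 126, 'y': 38}}

{'inner': {'x': 126, 'y': 38}}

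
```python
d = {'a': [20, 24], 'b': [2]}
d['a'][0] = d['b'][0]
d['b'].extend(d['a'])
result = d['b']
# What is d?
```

After line 1: d = {'a': [20, 24], 'b': [2]}
After line 2 (a[0] = b[0] = 2): d = {'a': [2, 24], 'b': [2]}
After line 3 (b.extend(a) appends [2, 24]): d = {'a': [2, 24], 'b': [2, 2, 24]}
After line 4: result = d['b'] = [2, 2, 24]

{'a': [2, 24], 'b': [2, 2, 24]}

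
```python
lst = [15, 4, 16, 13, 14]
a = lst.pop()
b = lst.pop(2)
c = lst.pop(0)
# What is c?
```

After line 1: lst = [15, 4, 16, 13, 14]
After line 2 (pop() -> a = 14): lst = [15, 4, 16, 13]
After line 3 (pop(2) -> b = 16): lst = [15, 4, 13]
After line 4 (pop(0) -> c = 15): lst = [4, 13]

15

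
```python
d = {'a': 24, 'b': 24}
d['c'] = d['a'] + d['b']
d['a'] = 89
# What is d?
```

After line 1: d = {'a': 24, 'b': 24}
After line 2 (d['c'] = 24 + 24): d = {'a': 24, 'b': 24, 'c': 48}
After line 3: d = {'a': 89, 'b': 24, 'c': 48}

{'a': 89, 'b': 24, 'c': 48}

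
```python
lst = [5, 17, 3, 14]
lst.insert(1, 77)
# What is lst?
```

[5, 77, 17, 3, 14]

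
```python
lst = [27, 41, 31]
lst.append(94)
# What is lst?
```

[27, 41, 31, 94]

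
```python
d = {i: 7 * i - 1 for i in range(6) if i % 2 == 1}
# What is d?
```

{1: 6, 3: 20, 5: 34}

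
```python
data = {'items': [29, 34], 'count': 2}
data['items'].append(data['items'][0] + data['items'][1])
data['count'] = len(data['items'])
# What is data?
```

After line 1: data = {'items': [29, 34], 'count': 2}
After line 2 (append 29 + 34 = 63): data = {'items': [29, 34, 63], 'count': 2}
After line 3 (count = len(items) = 3): data = {'items': [29, 34, 63], 'count': 3}

{'items': [29, 34, 63], 'count': 3}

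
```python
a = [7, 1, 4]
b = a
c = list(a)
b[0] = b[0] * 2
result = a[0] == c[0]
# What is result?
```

After line 1: a = [7, 1, 4]
After line 2 (b = a, alias): a = [7, 1, 4], b = [7, 1, 4]
After line 3 (c = list(a) is a copy, new object): c = [7, 1, 4]
After line 4 (b[0] = 7 * 2 = 14; mutates shared a/b): a = b = [14, 1, 4], c = [7, 1, 4]
After line 5 (a[0] = 14, c[0] = 7; result = False)

False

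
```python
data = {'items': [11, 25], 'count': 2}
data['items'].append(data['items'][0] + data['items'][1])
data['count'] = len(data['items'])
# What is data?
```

After line 1: data = {'items': [11, 25], 'count': 2}
After line 2 (append 11 + 25 = 36): data = {'items': [11, 25, 36], 'count': 2}
After line 3 (count = len(items) = 3): data = {'items': [11, 25, 36], 'count': 3}

{'items': [11, 25, 36], 'count': 3}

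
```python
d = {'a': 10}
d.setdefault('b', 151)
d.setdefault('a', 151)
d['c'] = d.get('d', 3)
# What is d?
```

After line 1: d = {'a': 10}
After line 2 (setdefault adds 'b'=151): d = {'a': 10, 'b': 151}
After line 3 (setdefault 'a' no-op, already exists): d = {'a': 10, 'b': 151}
After line 4 (get('d', 3) returns default since 'd' not in d): d = {'a': 10, 'b': 151, 'c': 3}

{'a': 10, 'b': 151, 'c': 3}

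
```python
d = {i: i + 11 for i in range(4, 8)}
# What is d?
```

{4: 15, 5: 16, 6: 17, 7: 18}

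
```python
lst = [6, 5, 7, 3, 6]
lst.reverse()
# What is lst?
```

[6, 3, 7, 5, 6]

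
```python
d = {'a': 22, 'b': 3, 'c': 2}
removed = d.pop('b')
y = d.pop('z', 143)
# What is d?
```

After line 1: d = {'a': 22, 'b': 3, 'c': 2}
After line 2 (pop 'b' returns 3): d = {'a': 22, 'c': 2}, removed = 3
After line 3 (pop 'z' missing, returns default 143): d = {'a': 22, 'c': 2}, y = 143

{'a': 22, 'c': 2}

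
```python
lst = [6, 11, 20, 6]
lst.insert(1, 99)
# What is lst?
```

[6, 99, 11, 20, 6]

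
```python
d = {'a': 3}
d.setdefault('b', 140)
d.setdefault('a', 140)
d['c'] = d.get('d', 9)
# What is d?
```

After line 1: d = {'a': 3}
After line 2 (setdefault adds 'b'=140): d = {'a': 3, 'b': 140}
After line 3 (setdefault 'a' no-op, already exists): d = {'a': 3, 'b': 140}
After line 4 (get('d', 9) returns default since 'd' not in d): d = {'a': 3, 'b': 140, 'c': 9}

{'a': 3, 'b': 140, 'c': 9}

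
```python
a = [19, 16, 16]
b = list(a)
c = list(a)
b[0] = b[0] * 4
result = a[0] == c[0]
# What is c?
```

After line 1: a = [19, 16, 16]
After line 2 (b = list(a), copy): a = [19, 16, 16], b = [19, 16, 16]
After line 3 (c = list(a) is a copy, new object): c = [19, 16, 16]
After line 4 (b[0] = 19 * 4 = 76; only b mutates (copy)): a = [19, 16, 16], b = [76, 16, 16], c = [19, 16, 16]
After line 5 (a[0] = 19, c[0] = 19; result = True)

[19, 16, 16]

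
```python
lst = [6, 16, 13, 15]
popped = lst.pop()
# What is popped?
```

15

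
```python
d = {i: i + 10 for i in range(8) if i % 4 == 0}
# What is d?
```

{0: 10, 4: 14}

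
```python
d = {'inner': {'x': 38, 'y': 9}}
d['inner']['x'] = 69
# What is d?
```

After line 1: d = {'inner': {'x': 38, 'y': 9}}
After line 2 (inner x overwritten): d = {'inner': {'x': 69, 'y': 9}}

{'inner': {'x': 69, 'y': 9}}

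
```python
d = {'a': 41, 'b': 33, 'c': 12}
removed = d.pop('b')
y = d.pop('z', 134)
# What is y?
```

After line 1: d = {'a': 41, 'b': 33, 'c': 12}
After line 2 (pop 'b' returns 33): d = {'a': 41, 'c': 12}, removed = 33
After line 3 (pop 'z' missing, returns default 134): d = {'a': 41, 'c': 12}, y = 134

134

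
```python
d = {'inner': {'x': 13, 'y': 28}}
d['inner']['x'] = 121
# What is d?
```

After line 1: d = {'inner': {'x': 13, 'y': 28}}
After line 2 (inner x overwritten): d = {'inner': {'x': 121, 'y': 28}}

{'inner': {'x': 121, 'y': 28}}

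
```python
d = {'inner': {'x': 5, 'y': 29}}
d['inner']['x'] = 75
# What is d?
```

After line 1: d = {'inner': {'x': 5, 'y': 29}}
After line 2 (inner x overwritten): d = {'inner': {'x': 75, 'y': 29}}

{'inner': {'x': 75, 'y': 29}}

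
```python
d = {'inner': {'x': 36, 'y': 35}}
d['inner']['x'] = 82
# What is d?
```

After line 1: d = {'inner': {'x': 36, 'y': 35}}
After line 2 (inner x overwritten): d = {'inner': {'x': 82, 'y': 35}}

{'inner': {'x': 82, 'y': 35}}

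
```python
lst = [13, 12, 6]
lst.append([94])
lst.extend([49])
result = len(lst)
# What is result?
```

After line 1: lst = [13, 12, 6]
After line 2 (append adds [94] as single element): lst = [13, 12, 6, [94]]
After line 3 (extend unpacks [49], adds 49): lst = [13, 12, 6, [94], 49]
After line 4: result = len(lst) = 5

5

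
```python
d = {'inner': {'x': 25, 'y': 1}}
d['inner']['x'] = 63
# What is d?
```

After line 1: d = {'inner': {'x': 25, 'y': 1}}
After line 2 (inner x overwritten): d = {'inner': {'x': 63, 'y': 1}}

{'inner': {'x': 63, 'y': 1}}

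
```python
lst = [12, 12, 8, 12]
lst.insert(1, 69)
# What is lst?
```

[12, 69, 12, 8, 12]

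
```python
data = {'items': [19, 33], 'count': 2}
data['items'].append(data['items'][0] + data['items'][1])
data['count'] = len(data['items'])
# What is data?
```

After line 1: data = {'items': [19, 33], 'count': 2}
After line 2 (append 19 + 33 = 52): data = {'items': [19, 33, 52], 'count': 2}
After line 3 (count = len(items) = 3): data = {'items': [19, 33, 52], 'count': 3}

{'items': [19, 33, 52], 'count': 3}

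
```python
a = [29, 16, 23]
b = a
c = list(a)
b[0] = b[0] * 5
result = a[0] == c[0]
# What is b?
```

After line 1: a = [29, 16, 23]
After line 2 (b = a, alias): a = [29, 16, 23], b = [29, 16, 23]
After line 3 (c = list(a) is a copy, new object): c = [29, 16, 23]
After line 4 (b[0] = 29 * 5 = 145; mutates shared a/b): a = b = [145, 16, 23], c = [29, 16, 23]
After line 5 (a[0] = 145, c[0] = 29; result = False)

[145, 16, 23]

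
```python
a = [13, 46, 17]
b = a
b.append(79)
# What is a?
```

After line 1: a = [13, 46, 17]
After line 2 (b = a is an alias, same object): a = [13, 46, 17], b = [13, 46, 17]
After line 3 (b.append mutates the shared list): a = [13, 46, 17, 79], b = [13, 46, 17, 79]

[13, 46, 17, 79]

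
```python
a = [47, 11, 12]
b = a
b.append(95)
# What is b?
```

After line 1: a = [47, 11, 12]
After line 2 (b = a is an alias, same object): a = [47, 11, 12], b = [47, 11, 12]
After line 3 (b.append mutates the shared list): a = [47, 11, 12, 95], b = [47, 11, 12, 95]

[47, 11, 12, 95]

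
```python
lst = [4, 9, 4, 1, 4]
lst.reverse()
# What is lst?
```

[4, 1, 4, 9, 4]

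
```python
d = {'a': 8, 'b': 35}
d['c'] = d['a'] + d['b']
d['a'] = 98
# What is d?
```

After line 1: d = {'a': 8, 'b': 35}
After line 2 (d['c'] = 8 + 35): d = {'a': 8, 'b': 35, 'c': 43}
After line 3: d = {'a': 98, 'b': 35, 'c': 43}

{'a': 98, 'b': 35, 'c': 43}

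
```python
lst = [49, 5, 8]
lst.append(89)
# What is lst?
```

[49, 5, 8, 89]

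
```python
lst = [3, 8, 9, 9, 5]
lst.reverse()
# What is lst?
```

[5, 9, 9, 8, 3]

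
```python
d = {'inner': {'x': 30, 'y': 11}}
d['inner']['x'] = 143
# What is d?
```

After line 1: d = {'inner': {'x': 30, 'y': 11}}
After line 2 (inner x overwritten): d = {'inner': {'x': 143, 'y': 11}}

{'inner': {'x': 143, 'y': 11}}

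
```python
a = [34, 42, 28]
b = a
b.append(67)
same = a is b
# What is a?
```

After line 1: a = [34, 42, 28]
After line 2 (b = a is an alias, same object): a = [34, 42, 28], b = [34, 42, 28]
After line 3 (b.append mutates the shared list): a = [34, 42, 28, 67], b = [34, 42, 28, 67]
After line 4 (same = a is b; same object -> True): same = True

[34, 42, 28, 67]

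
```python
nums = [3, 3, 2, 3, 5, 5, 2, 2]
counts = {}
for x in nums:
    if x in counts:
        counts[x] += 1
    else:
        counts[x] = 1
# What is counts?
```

Initial: counts = {}, nums = [3, 3, 2, 3, 5, 5, 2, 2]
See 3: counts = {3: 1}
See 3: counts = {3: 2}
See 2: counts = {3: 2, 2: 1}
See 3: counts = {3: 3, 2: 1}
See 5: counts = {3: 3, 2: 1, 5: 1}
See 5: counts = {3: 3, 2: 1, 5: 2}
See 2: counts = {3: 3, 2: 2, 5: 2}
See 2: counts = {3: 3, 2: 3, 5: 2}

{3: 3, 2: 3, 5: 2}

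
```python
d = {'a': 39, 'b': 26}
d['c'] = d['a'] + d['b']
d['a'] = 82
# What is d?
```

After line 1: d = {'a': 39, 'b': 26}
After line 2 (d['c'] = 39 + 26): d = {'a': 39, 'b': 26, 'c': 65}
After line 3: d = {'a': 82, 'b': 26, 'c': 65}

{'a': 82, 'b': 26, 'c': 65}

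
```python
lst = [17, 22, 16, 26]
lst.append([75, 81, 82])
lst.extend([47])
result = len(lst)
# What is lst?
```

After line 1: lst = [17, 22, 16, 26]
After line 2 (append adds [75, 81, 82] as single element): lst = [17, 22, 16, 26, [75, 81, 82]]
After line 3 (extend unpacks [47], adds 47): lst = [17, 22, 16, 26, [75, 81, 82], 47]
After line 4: result = len(lst) = 6

[17, 22, 16, 26, [75, 81, 82], 47]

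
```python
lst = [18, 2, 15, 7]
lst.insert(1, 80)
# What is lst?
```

[18, 80, 2, 15, 7]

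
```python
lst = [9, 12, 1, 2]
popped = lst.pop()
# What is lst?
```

[9, 12, 1]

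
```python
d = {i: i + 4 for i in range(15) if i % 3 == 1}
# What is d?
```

{1: 5, 4: 8, 7: 11, 10: 14, 13: 17}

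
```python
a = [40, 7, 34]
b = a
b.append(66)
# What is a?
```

After line 1: a = [40, 7, 34]
After line 2 (b = a is an alias, same object): a = [40, 7, 34], b = [40, 7, 34]
After line 3 (b.append mutates the shared list): a = [40, 7, 34, 66], b = [40, 7, 34, 66]

[40, 7, 34, 66]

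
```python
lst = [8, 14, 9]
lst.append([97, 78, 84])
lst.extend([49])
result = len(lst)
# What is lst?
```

After line 1: lst = [8, 14, 9]
After line 2 (append adds [97, 78, 84] as single element): lst = [8, 14, 9, [97, 78, 84]]
After line 3 (extend unpacks [49], adds 49): lst = [8, 14, 9, [97, 78, 84], 49]
After line 4: result = len(lst) = 5

[8, 14, 9, [97, 78, 84], 49]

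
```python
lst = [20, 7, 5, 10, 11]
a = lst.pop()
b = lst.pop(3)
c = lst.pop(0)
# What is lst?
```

After line 1: lst = [20, 7, 5, 10, 11]
After line 2 (pop() -> a = 11): lst = [20, 7, 5, 10]
After line 3 (pop(3) -> b = 10): lst = [20, 7, 5]
After line 4 (pop(0) -> c = 20): lst = [7, 5]

[7, 5]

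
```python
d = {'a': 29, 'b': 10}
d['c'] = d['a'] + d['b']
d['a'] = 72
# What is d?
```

After line 1: d = {'a': 29, 'b': 10}
After line 2 (d['c'] = 29 + 10): d = {'a': 29, 'b': 10, 'c': 39}
After line 3: d = {'a': 72, 'b': 10, 'c': 39}

{'a': 72, 'b': 10, 'c': 39}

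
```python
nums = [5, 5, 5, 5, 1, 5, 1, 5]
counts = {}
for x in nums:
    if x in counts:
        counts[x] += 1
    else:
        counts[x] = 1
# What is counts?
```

Initial: counts = {}, nums = [5, 5, 5, 5, 1, 5, 1, 5]
See 5: counts = {5: 1}
See 5: counts = {5: 2}
See 5: counts = {5: 3}
See 5: counts = {5: 4}
See 1: counts = {5: 4, 1: 1}
See 5: counts = {5: 5, 1: 1}
See 1: counts = {5: 5, 1: 2}
See 5: counts = {5: 6, 1: 2}

{5: 6, 1: 2}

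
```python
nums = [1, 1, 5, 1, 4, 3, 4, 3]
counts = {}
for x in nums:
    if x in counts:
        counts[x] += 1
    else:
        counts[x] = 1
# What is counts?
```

Initial: counts = {}, nums = [1, 1, 5, 1, 4, 3, 4, 3]
See 1: counts = {1: 1}
See 1: counts = {1: 2}
See 5: counts = {1: 2, 5: 1}
See 1: counts = {1: 3, 5: 1}
See 4: counts = {1: 3, 5: 1, 4: 1}
See 3: counts = {1: 3, 5: 1, 4: 1, 3: 1}
See 4: counts = {1: 3, 5: 1, 4: 2, 3: 1}
See 3: counts = {1: 3, 5: 1, 4: 2, 3: 2}

{1: 3, 5: 1, 4: 2, 3: 2}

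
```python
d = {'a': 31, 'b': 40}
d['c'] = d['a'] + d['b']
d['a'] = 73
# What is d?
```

After line 1: d = {'a': 31, 'b': 40}
After line 2 (d['c'] = 31 + 40): d = {'a': 31, 'b': 40, 'c': 71}
After line 3: d = {'a': 73, 'b': 40, 'c': 71}

{'a': 73, 'b': 40, 'c': 71}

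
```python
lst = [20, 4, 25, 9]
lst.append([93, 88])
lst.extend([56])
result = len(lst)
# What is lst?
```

After line 1: lst = [20, 4, 25, 9]
After line 2 (append adds [93, 88] as single element): lst = [20, 4, 25, 9, [93, 88]]
After line 3 (extend unpacks [56], adds 56): lst = [20, 4, 25, 9, [93, 88], 56]
After line 4: result = len(lst) = 6

[20, 4, 25, 9, [93, 88], 56]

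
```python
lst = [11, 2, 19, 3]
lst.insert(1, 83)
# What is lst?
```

[11, 83, 2, 19, 3]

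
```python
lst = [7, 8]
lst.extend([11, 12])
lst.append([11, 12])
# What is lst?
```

After line 1: lst = [7, 8]
After line 2 (extend unpacks [11, 12]): lst = [7, 8, 11, 12]
After line 3 (append adds [11, 12] as single element): lst = [7, 8, 11, 12, [11, 12]]

[7, 8, 11, 12, [11, 12]]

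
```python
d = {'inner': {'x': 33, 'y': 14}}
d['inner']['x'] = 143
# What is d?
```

After line 1: d = {'inner': {'x': 33, 'y': 14}}
After line 2 (inner x overwritten): d = {'inner': {'x': 143, 'y': 14}}

{'inner': {'x': 143, 'y': 14}}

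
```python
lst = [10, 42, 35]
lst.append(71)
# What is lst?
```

[10, 42, 35, 71]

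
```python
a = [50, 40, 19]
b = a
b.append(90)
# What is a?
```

After line 1: a = [50, 40, 19]
After line 2 (b = a is an alias, same object): a = [50, 40, 19], b = [50, 40, 19]
After line 3 (b.append mutates the shared list): a = [50, 40, 19, 90], b = [50, 40, 19, 90]

[50, 40, 19, 90]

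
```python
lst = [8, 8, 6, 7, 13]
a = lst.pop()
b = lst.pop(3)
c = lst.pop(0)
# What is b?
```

After line 1: lst = [8, 8, 6, 7, 13]
After line 2 (pop() -> a = 13): lst = [8, 8, 6, 7]
After line 3 (pop(3) -> b = 7): lst = [8, 8, 6]
After line 4 (pop(0) -> c = 8): lst = [8, 6]

7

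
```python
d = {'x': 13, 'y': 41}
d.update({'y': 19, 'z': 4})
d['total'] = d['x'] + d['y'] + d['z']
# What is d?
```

After line 1: d = {'x': 13, 'y': 41}
After line 2 (y overwritten, z added): d = {'x': 13, 'y': 19, 'z': 4}
After line 3 (total = 13 + 19 + 4 = 36): d = {'x': 13, 'y': 19, 'z': 4, 'total': 36}

{'x': 13, 'y': 19, 'z': 4, 'total': 36}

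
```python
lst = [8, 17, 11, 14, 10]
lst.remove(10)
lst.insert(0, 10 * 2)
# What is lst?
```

After line 1: lst = [8, 17, 11, 14, 10]
After line 2 (remove first 10): lst = [8, 17, 11, 14]
After line 3 (insert 20 at index 0): lst = [20, 8, 17, 11, 14]

[20, 8, 17, 11, 14]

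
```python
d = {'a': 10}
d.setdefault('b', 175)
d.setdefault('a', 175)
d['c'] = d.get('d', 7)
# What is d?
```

After line 1: d = {'a': 10}
After line 2 (setdefault adds 'b'=175): d = {'a': 10, 'b': 175}
After line 3 (setdefault 'a' no-op, already exists): d = {'a': 10, 'b': 175}
After line 4 (get('d', 7) returns default since 'd' not in d): d = {'a': 10, 'b': 175, 'c': 7}

{'a': 10, 'b': 175, 'c': 7}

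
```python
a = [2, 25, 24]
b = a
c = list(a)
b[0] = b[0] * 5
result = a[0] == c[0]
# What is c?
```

After line 1: a = [2, 25, 24]
After line 2 (b = a, alias): a = [2, 25, 24], b = [2, 25, 24]
After line 3 (c = list(a) is a copy, new object): c = [2, 25, 24]
After line 4 (b[0] = 2 * 5 = 10; mutates shared a/b): a = b = [10, 25, 24], c = [2, 25, 24]
After line 5 (a[0] = 10, c[0] = 2; result = False)

[2, 25, 24]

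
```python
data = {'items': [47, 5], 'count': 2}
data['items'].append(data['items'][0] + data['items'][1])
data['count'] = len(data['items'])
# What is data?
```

After line 1: data = {'items': [47, 5], 'count': 2}
After line 2 (append 47 + 5 = 52): data = {'items': [47, 5, 52], 'count': 2}
After line 3 (count = len(items) = 3): data = {'items': [47, 5, 52], 'count': 3}

{'items': [47, 5, 52], 'count': 3}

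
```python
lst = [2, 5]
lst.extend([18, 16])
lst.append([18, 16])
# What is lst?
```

After line 1: lst = [2, 5]
After line 2 (extend unpacks [18, 16]): lst = [2, 5, 18, 16]
After line 3 (append adds [18, 16] as single element): lst = [2, 5, 18, 16, [18, 16]]

[2, 5, 18, 16, [18, 16]]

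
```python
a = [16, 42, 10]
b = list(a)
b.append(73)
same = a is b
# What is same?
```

After line 1: a = [16, 42, 10]
After line 2 (b = list(a) is a shallow copy, new object): a = [16, 42, 10], b = [16, 42, 10]
After line 3 (append only mutates b): a = [16, 42, 10], b = [16, 42, 10, 73]
After line 4 (same = a is b; different objects -> False): same = False

False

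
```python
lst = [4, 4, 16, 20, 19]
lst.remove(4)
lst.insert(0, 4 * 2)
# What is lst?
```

After line 1: lst = [4, 4, 16, 20, 19]
After line 2 (remove first 4): lst = [4, 16, 20, 19]
After line 3 (insert 8 at index 0): lst = [8, 4, 16, 20, 19]

[8, 4, 16, 20, 19]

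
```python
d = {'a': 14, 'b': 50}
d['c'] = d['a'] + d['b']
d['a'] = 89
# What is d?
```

After line 1: d = {'a': 14, 'b': 50}
After line 2 (d['c'] = 14 + 50): d = {'a': 14, 'b': 50, 'c': 64}
After line 3: d = {'a': 89, 'b': 50, 'c': 64}

{'a': 89, 'b': 50, 'c': 64}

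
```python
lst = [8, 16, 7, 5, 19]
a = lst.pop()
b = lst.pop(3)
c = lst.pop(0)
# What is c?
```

After line 1: lst = [8, 16, 7, 5, 19]
After line 2 (pop() -> a = 19): lst = [8, 16, 7, 5]
After line 3 (pop(3) -> b = 5): lst = [8, 16, 7]
After line 4 (pop(0) -> c = 8): lst = [16, 7]

8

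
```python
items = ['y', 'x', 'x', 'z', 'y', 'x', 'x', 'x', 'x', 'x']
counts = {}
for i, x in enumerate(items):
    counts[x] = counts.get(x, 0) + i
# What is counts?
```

Initial: counts = {}, items = ['y', 'x', 'x', 'z', 'y', 'x', 'x', 'x', 'x', 'x']
i=0, x='y': counts = {'y': 0}
i=1, x='x': counts = {'y': 0, 'x': 1}
i=2, x='x': counts = {'y': 0, 'x': 3}
i=3, x='z': counts = {'y': 0, 'x': 3, 'z': 3}
i=4, x='y': counts = {'y': 4, 'x': 3, 'z': 3}
i=5, x='x': counts = {'y': 4, 'x': 8, 'z': 3}
i=6, x='x': counts = {'y': 4, 'x': 14, 'z': 3}
i=7, x='x': counts = {'y': 4, 'x': 21, 'z': 3}
i=8, x='x': counts = {'y': 4, 'x': 29, 'z': 3}
i=9, x='x': counts = {'y': 4, 'x': 38, 'z': 3}

{'y': 4, 'x': 38, 'z': 3}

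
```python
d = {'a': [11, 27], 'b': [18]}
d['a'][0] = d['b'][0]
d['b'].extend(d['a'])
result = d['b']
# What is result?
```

After line 1: d = {'a': [11, 27], 'b': [18]}
After line 2 (a[0] = b[0] = 18): d = {'a': [18, 27], 'b': [18]}
After line 3 (b.extend(a) appends [18, 27]): d = {'a': [18, 27], 'b': [18, 18, 27]}
After line 4: result = d['b'] = [18, 18, 27]

[18, 18, 27]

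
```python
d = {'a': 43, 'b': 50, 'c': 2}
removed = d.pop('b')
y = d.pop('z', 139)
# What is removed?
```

After line 1: d = {'a': 43, 'b': 50, 'c': 2}
After line 2 (pop 'b' returns 50): d = {'a': 43, 'c': 2}, removed = 50
After line 3 (pop 'z' missing, returns default 139): d = {'a': 43, 'c': 2}, y = 139

50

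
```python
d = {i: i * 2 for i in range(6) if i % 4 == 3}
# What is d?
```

{3: 6}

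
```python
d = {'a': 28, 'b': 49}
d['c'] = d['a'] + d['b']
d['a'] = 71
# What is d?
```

After line 1: d = {'a': 28, 'b': 49}
After line 2 (d['c'] = 28 + 49): d = {'a': 28, 'b': 49, 'c': 77}
After line 3: d = {'a': 71, 'b': 49, 'c': 77}

{'a': 71, 'b': 49, 'c': 77}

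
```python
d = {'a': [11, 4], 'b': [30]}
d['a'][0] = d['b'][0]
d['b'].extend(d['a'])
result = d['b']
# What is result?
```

After line 1: d = {'a': [11, 4], 'b': [30]}
After line 2 (a[0] = b[0] = 30): d = {'a': [30, 4], 'b': [30]}
After line 3 (b.extend(a) appends [30, 4]): d = {'a': [30, 4], 'b': [30, 30, 4]}
After line 4: result = d['b'] = [30, 30, 4]

[30, 30, 4]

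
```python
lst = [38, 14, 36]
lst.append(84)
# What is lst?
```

[38, 14, 36, 84]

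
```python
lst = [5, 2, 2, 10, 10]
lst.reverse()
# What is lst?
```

[10, 10, 2, 2, 5]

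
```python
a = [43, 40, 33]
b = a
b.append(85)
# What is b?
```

After line 1: a = [43, 40, 33]
After line 2 (b = a is an alias, same object): a = [43, 40, 33], b = [43, 40, 33]
After line 3 (b.append mutates the shared list): a = [43, 40, 33, 85], b = [43, 40, 33, 85]

[43, 40, 33, 85]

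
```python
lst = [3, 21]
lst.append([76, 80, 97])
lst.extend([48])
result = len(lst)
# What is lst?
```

After line 1: lst = [3, 21]
After line 2 (append adds [76, 80, 97] as single element): lst = [3, 21, [76, 80, 97]]
After line 3 (extend unpacks [48], adds 48): lst = [3, 21, [76, 80, 97], 48]
After line 4: result = len(lst) = 4

[3, 21, [76, 80, 97], 48]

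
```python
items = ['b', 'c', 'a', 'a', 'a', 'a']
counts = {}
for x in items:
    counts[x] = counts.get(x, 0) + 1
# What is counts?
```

Initial: counts = {}, items = ['b', 'c', 'a', 'a', 'a', 'a']
See 'b': counts = {'b': 1}
See 'c': counts = {'b': 1, 'c': 1}
See 'a': counts = {'b': 1, 'c': 1, 'a': 1}
See 'a': counts = {'b': 1, 'c': 1, 'a': 2}
See 'a': counts = {'b': 1, 'c': 1, 'a': 3}
See 'a': counts = {'b': 1, 'c': 1, 'a': 4}

{'b': 1, 'c': 1, 'a': 4}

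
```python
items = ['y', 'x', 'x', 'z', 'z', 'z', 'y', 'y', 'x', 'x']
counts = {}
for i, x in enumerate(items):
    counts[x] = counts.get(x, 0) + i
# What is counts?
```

Initial: counts = {}, items = ['y', 'x', 'x', 'z', 'z', 'z', 'y', 'y', 'x', 'x']
i=0, x='y': counts = {'y': 0}
i=1, x='x': counts = {'y': 0, 'x': 1}
i=2, x='x': counts = {'y': 0, 'x': 3}
i=3, x='z': counts = {'y': 0, 'x': 3, 'z': 3}
i=4, x='z': counts = {'y': 0, 'x': 3, 'z': 7}
i=5, x='z': counts = {'y': 0, 'x': 3, 'z': 12}
i=6, x='y': counts = {'y': 6, 'x': 3, 'z': 12}
i=7, x='y': counts = {'y': 13, 'x': 3, 'z': 12}
i=8, x='x': counts = {'y': 13, 'x': 11, 'z': 12}
i=9, x='x': counts = {'y': 13, 'x': 20, 'z': 12}

{'y': 13, 'x': 20, 'z': 12}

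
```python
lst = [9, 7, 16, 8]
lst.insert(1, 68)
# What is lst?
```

[9, 68, 7, 16, 8]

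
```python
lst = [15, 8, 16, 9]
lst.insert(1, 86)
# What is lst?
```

[15, 86, 8, 16, 9]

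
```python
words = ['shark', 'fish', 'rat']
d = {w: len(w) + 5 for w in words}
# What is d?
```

{'shark': 10, 'fish': 9, 'rat': 8}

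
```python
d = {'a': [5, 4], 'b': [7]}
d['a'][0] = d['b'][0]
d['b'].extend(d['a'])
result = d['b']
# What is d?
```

After line 1: d = {'a': [5, 4], 'b': [7]}
After line 2 (a[0] = b[0] = 7): d = {'a': [7, 4], 'b': [7]}
After line 3 (b.extend(a) appends [7, 4]): d = {'a': [7, 4], 'b': [7, 7, 4]}
After line 4: result = d['b'] = [7, 7, 4]

{'a': [7, 4], 'b': [7, 7, 4]}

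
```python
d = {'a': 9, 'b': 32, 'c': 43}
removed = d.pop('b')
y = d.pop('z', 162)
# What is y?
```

After line 1: d = {'a': 9, 'b': 32, 'c': 43}
After line 2 (pop 'b' returns 32): d = {'a': 9, 'c': 43}, removed = 32
After line 3 (pop 'z' missing, returns default 162): d = {'a': 9, 'c': 43}, y = 162

162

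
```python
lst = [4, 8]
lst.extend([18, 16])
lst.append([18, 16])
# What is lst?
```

After line 1: lst = [4, 8]
After line 2 (extend unpacks [18, 16]): lst = [4, 8, 18, 16]
After line 3 (append adds [18, 16] as single element): lst = [4, 8, 18, 16, [18, 16]]

[4, 8, 18, 16, [18, 16]]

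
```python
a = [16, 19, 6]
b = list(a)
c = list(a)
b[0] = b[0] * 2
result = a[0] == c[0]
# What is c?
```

After line 1: a = [16, 19, 6]
After line 2 (b = list(a), copy): a = [16, 19, 6], b = [16, 19, 6]
After line 3 (c = list(a) is a copy, new object): c = [16, 19, 6]
After line 4 (b[0] = 16 * 2 = 32; only b mutates (copy)): a = [16, 19, 6], b = [32, 19, 6], c = [16, 19, 6]
After line 5 (a[0] = 16, c[0] = 16; result = True)

[16, 19, 6]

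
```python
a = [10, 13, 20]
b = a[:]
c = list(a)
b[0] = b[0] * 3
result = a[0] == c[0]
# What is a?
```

After line 1: a = [10, 13, 20]
After line 2 (b = a[:], copy): a = [10, 13, 20], b = [10, 13, 20]
After line 3 (c = list(a) is a copy, new object): c = [10, 13, 20]
After line 4 (b[0] = 10 * 3 = 30; only b mutates (copy)): a = [10, 13, 20], b = [30, 13, 20], c = [10, 13, 20]
After line 5 (a[0] = 10, c[0] = 10; result = True)

[10, 13, 20]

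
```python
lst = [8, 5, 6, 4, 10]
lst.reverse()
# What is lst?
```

[10, 4, 6, 5, 8]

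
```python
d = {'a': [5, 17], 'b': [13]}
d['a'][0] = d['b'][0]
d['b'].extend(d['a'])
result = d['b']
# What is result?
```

After line 1: d = {'a': [5, 17], 'b': [13]}
After line 2 (a[0] = b[0] = 13): d = {'a': [13, 17], 'b': [13]}
After line 3 (b.extend(a) appends [13, 17]): d = {'a': [13, 17], 'b': [13, 13, 17]}
After line 4: result = d['b'] = [13, 13, 17]

[13, 13, 17]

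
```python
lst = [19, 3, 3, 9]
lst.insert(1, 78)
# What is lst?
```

[19, 78, 3, 3, 9]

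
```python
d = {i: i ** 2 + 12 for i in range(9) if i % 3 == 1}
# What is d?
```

{1: 13, 4: 28, 7: 61}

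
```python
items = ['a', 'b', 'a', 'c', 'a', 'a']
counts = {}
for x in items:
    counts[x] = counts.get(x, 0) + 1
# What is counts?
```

Initial: counts = {}, items = ['a', 'b', 'a', 'c', 'a', 'a']
See 'a': counts = {'a': 1}
See 'b': counts = {'a': 1, 'b': 1}
See 'a': counts = {'a': 2, 'b': 1}
See 'c': counts = {'a': 2, 'b': 1, 'c': 1}
See 'a': counts = {'a': 3, 'b': 1, 'c': 1}
See 'a': counts = {'a': 4, 'b': 1, 'c': 1}

{'a': 4, 'b': 1, 'c': 1}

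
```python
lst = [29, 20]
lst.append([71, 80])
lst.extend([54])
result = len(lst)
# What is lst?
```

After line 1: lst = [29, 20]
After line 2 (append adds [71, 80] as single element): lst = [29, 20, [71, 80]]
After line 3 (extend unpacks [54], adds 54): lst = [29, 20, [71, 80], 54]
After line 4: result = len(lst) = 4

[29, 20, [71, 80], 54]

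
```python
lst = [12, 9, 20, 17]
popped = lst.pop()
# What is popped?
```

17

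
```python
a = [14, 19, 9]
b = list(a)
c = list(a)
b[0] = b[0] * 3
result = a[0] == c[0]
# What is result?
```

After line 1: a = [14, 19, 9]
After line 2 (b = list(a), copy): a = [14, 19, 9], b = [14, 19, 9]
After line 3 (c = list(a) is a copy, new object): c = [14, 19, 9]
After line 4 (b[0] = 14 * 3 = 42; only b mutates (copy)): a = [14, 19, 9], b = [42, 19, 9], c = [14, 19, 9]
After line 5 (a[0] = 14, c[0] = 14; result = True)

True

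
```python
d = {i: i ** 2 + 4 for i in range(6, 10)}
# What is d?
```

{6: 40, 7: 53, 8: 68, 9: 85}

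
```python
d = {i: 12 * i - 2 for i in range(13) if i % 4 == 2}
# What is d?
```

{2: 22, 6: 70, 10: 118}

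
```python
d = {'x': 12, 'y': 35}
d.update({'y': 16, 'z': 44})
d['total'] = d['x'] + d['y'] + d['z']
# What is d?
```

After line 1: d = {'x': 12, 'y': 35}
After line 2 (y overwritten, z added): d = {'x': 12, 'y': 16, 'z': 44}
After line 3 (total = 12 + 16 + 44 = 72): d = {'x': 12, 'y': 16, 'z': 44, 'total': 72}

{'x': 12, 'y': 16, 'z': 44, 'total': 72}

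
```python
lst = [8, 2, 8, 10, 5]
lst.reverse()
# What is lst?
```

[5, 10, 8, 2, 8]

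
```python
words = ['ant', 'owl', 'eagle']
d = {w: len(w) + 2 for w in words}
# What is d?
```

{'ant': 5, 'owl': 5, 'eagle': 7}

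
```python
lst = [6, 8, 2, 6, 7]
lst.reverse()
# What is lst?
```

[7, 6, 2, 8, 6]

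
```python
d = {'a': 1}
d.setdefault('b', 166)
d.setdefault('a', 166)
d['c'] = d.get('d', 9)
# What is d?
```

After line 1: d = {'a': 1}
After line 2 (setdefault adds 'b'=166): d = {'a': 1, 'b': 166}
After line 3 (setdefault 'a' no-op, already exists): d = {'a': 1, 'b': 166}
After line 4 (get('d', 9) returns default since 'd' not in d): d = {'a': 1, 'b': 166, 'c': 9}

{'a': 1, 'b': 166, 'c': 9}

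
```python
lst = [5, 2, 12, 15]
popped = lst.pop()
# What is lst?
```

[5, 2, 12]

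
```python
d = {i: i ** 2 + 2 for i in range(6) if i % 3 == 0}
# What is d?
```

{0: 2, 3: 11}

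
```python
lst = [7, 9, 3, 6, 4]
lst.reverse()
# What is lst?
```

[4, 6, 3, 9, 7]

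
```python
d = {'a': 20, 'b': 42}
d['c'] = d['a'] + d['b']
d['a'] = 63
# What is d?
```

After line 1: d = {'a': 20, 'b': 42}
After line 2 (d['c'] = 20 + 42): d = {'a': 20, 'b': 42, 'c': 62}
After line 3: d = {'a': 63, 'b': 42, 'c': 62}

{'a': 63, 'b': 42, 'c': 62}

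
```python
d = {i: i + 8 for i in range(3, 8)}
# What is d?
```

{3: 11, 4: 12, 5: 13, 6: 14, 7: 15}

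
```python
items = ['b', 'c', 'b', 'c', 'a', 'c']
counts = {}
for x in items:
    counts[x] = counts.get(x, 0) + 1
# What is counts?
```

Initial: counts = {}, items = ['b', 'c', 'b', 'c', 'a', 'c']
See 'b': counts = {'b': 1}
See 'c': counts = {'b': 1, 'c': 1}
See 'b': counts = {'b': 2, 'c': 1}
See 'c': counts = {'b': 2, 'c': 2}
See 'a': counts = {'b': 2, 'c': 2, 'a': 1}
See 'c': counts = {'b': 2, 'c': 3, 'a': 1}

{'b': 2, 'c': 3, 'a': 1}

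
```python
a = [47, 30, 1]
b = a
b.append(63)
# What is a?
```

After line 1: a = [47, 30, 1]
After line 2 (b = a is an alias, same object): a = [47, 30, 1], b = [47, 30, 1]
After line 3 (b.append mutates the shared list): a = [47, 30, 1, 63], b = [47, 30, 1, 63]

[47, 30, 1, 63]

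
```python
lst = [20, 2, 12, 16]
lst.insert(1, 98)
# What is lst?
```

[20, 98, 2, 12, 16]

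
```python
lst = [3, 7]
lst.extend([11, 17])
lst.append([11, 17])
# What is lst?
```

After line 1: lst = [3, 7]
After line 2 (extend unpacks [11, 17]): lst = [3, 7, 11, 17]
After line 3 (append adds [11, 17] as single element): lst = [3, 7, 11, 17, [11, 17]]

[3, 7, 11, 17, [11, 17]]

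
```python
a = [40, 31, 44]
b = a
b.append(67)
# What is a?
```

After line 1: a = [40, 31, 44]
After line 2 (b = a is an alias, same object): a = [40, 31, 44], b = [40, 31, 44]
After line 3 (b.append mutates the shared list): a = [40, 31, 44, 67], b = [40, 31, 44, 67]

[40, 31, 44, 67]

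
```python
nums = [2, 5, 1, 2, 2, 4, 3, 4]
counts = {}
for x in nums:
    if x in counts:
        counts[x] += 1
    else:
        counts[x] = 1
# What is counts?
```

Initial: counts = {}, nums = [2, 5, 1, 2, 2, 4, 3, 4]
See 2: counts = {2: 1}
See 5: counts = {2: 1, 5: 1}
See 1: counts = {2: 1, 5: 1, 1: 1}
See 2: counts = {2: 2, 5: 1, 1: 1}
See 2: counts = {2: 3, 5: 1, 1: 1}
See 4: counts = {2: 3, 5: 1, 1: 1, 4: 1}
See 3: counts = {2: 3, 5: 1, 1: 1, 4: 1, 3: 1}
See 4: counts = {2: 3, 5: 1, 1: 1, 4: 2, 3: 1}

{2: 3, 5: 1, 1: 1, 4: 2, 3: 1}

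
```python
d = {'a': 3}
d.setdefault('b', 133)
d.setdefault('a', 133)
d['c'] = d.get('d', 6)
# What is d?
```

After line 1: d = {'a': 3}
After line 2 (setdefault adds 'b'=133): d = {'a': 3, 'b': 133}
After line 3 (setdefault 'a' no-op, already exists): d = {'a': 3, 'b': 133}
After line 4 (get('d', 6) returns default since 'd' not in d): d = {'a': 3, 'b': 133, 'c': 6}

{'a': 3, 'b': 133, 'c': 6}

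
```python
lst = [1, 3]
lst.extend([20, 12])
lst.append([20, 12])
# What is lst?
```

After line 1: lst = [1, 3]
After line 2 (extend unpacks [20, 12]): lst = [1, 3, 20, 12]
After line 3 (append adds [20, 12] as single element): lst = [1, 3, 20, 12, [20, 12]]

[1, 3, 20, 12, [20, 12]]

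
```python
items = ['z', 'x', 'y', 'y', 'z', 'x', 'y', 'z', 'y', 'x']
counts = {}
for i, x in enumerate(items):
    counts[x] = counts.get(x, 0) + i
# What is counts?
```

Initial: counts = {}, items = ['z', 'x', 'y', 'y', 'z', 'x', 'y', 'z', 'y', 'x']
i=0, x='z': counts = {'z': 0}
i=1, x='x': counts = {'z': 0, 'x': 1}
i=2, x='y': counts = {'z': 0, 'x': 1, 'y': 2}
i=3, x='y': counts = {'z': 0, 'x': 1, 'y': 5}
i=4, x='z': counts = {'z': 4, 'x': 1, 'y': 5}
i=5, x='x': counts = {'z': 4, 'x': 6, 'y': 5}
i=6, x='y': counts = {'z': 4, 'x': 6, 'y': 11}
i=7, x='z': counts = {'z': 11, 'x': 6, 'y': 11}
i=8, x='y': counts = {'z': 11, 'x': 6, 'y': 19}
i=9, x='x': counts = {'z': 11, 'x': 15, 'y': 19}

{'z': 11, 'x': 15, 'y': 19}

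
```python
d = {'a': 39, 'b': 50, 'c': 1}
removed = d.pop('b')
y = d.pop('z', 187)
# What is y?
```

After line 1: d = {'a': 39, 'b': 50, 'c': 1}
After line 2 (pop 'b' returns 50): d = {'a': 39, 'c': 1}, removed = 50
After line 3 (pop 'z' missing, returns default 187): d = {'a': 39, 'c': 1}, y = 187

187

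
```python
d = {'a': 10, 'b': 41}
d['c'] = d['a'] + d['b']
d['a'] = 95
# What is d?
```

After line 1: d = {'a': 10, 'b': 41}
After line 2 (d['c'] = 10 + 41): d = {'a': 10, 'b': 41, 'c': 51}
After line 3: d = {'a': 95, 'b': 41, 'c': 51}

{'a': 95, 'b': 41, 'c': 51}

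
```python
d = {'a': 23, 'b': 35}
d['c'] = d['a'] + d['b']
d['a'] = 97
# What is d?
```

After line 1: d = {'a': 23, 'b': 35}
After line 2 (d['c'] = 23 + 35): d = {'a': 23, 'b': 35, 'c': 58}
After line 3: d = {'a': 97, 'b': 35, 'c': 58}

{'a': 97, 'b': 35, 'c': 58}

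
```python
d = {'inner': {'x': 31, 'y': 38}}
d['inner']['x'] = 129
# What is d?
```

After line 1: d = {'inner': {'x': 31, 'y': 38}}
After line 2 (inner x overwritten): d = {'inner': {'x': 129, 'y': 38}}

{'inner': {'x': 129, 'y': 38}}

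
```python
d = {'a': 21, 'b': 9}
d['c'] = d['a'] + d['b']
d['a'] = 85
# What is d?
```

After line 1: d = {'a': 21, 'b': 9}
After line 2 (d['c'] = 21 + 9): d = {'a': 21, 'b': 9, 'c': 30}
After line 3: d = {'a': 85, 'b': 9, 'c': 30}

{'a': 85, 'b': 9, 'c': 30}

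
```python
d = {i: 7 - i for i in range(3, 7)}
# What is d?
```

{3: 4, 4: 3, 5: 2, 6: 1}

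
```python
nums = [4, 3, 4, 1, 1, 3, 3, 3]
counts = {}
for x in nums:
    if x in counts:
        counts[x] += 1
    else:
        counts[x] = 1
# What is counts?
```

Initial: counts = {}, nums = [4, 3, 4, 1, 1, 3, 3, 3]
See 4: counts = {4: 1}
See 3: counts = {4: 1, 3: 1}
See 4: counts = {4: 2, 3: 1}
See 1: counts = {4: 2, 3: 1, 1: 1}
See 1: counts = {4: 2, 3: 1, 1: 2}
See 3: counts = {4: 2, 3: 2, 1: 2}
See 3: counts = {4: 2, 3: 3, 1: 2}
See 3: counts = {4: 2, 3: 4, 1: 2}

{4: 2, 3: 4, 1: 2}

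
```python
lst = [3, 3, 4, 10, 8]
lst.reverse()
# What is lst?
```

[8, 10, 4, 3, 3]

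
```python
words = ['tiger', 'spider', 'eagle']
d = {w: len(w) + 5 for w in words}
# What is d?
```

{'tiger': 10, 'spider': 11, 'eagle': 10}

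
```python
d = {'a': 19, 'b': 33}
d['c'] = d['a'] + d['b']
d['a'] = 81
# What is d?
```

After line 1: d = {'a': 19, 'b': 33}
After line 2 (d['c'] = 19 + 33): d = {'a': 19, 'b': 33, 'c': 52}
After line 3: d = {'a': 81, 'b': 33, 'c': 52}

{'a': 81, 'b': 33, 'c': 52}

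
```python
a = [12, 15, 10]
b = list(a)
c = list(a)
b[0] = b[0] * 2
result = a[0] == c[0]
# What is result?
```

After line 1: a = [12, 15, 10]
After line 2 (b = list(a), copy): a = [12, 15, 10], b = [12, 15, 10]
After line 3 (c = list(a) is a copy, new object): c = [12, 15, 10]
After line 4 (b[0] = 12 * 2 = 24; only b mutates (copy)): a = [12, 15, 10], b = [24, 15, 10], c = [12, 15, 10]
After line 5 (a[0] = 12, c[0] = 12; result = True)

True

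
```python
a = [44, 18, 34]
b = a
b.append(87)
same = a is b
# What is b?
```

After line 1: a = [44, 18, 34]
After line 2 (b = a is an alias, same object): a = [44, 18, 34], b = [44, 18, 34]
After line 3 (b.append mutates the shared list): a = [44, 18, 34, 87], b = [44, 18, 34, 87]
After line 4 (same = a is b; same object -> True): same = True

[44, 18, 34, 87]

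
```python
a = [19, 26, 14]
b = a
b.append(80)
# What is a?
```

After line 1: a = [19, 26, 14]
After line 2 (b = a is an alias, same object): a = [19, 26, 14], b = [19, 26, 14]
After line 3 (b.append mutates the shared list): a = [19, 26, 14, 80], b = [19, 26, 14, 80]

[19, 26, 14, 80]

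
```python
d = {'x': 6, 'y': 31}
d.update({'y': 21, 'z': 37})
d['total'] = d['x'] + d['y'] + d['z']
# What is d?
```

After line 1: d = {'x': 6, 'y': 31}
After line 2 (y overwritten, z added): d = {'x': 6, 'y': 21, 'z': 37}
After line 3 (total = 6 + 21 + 37 = 64): d = {'x': 6, 'y': 21, 'z': 37, 'total': 64}

{'x': 6, 'y': 21, 'z': 37, 'total': 64}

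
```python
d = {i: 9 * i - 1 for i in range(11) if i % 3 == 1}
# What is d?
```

{1: 8, 4: 35, 7: 62, 10: 89}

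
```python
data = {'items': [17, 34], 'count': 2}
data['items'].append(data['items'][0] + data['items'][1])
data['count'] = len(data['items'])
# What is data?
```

After line 1: data = {'items': [17, 34], 'count': 2}
After line 2 (append 17 + 34 = 51): data = {'items': [17, 34, 51], 'count': 2}
After line 3 (count = len(items) = 3): data = {'items': [17, 34, 51], 'count': 3}

{'items': [17, 34, 51], 'count': 3}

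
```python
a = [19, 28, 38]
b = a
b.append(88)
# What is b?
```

After line 1: a = [19, 28, 38]
After line 2 (b = a is an alias, same object): a = [19, 28, 38], b = [19, 28, 38]
After line 3 (b.append mutates the shared list): a = [19, 28, 38, 88], b = [19, 28, 38, 88]

[19, 28, 38, 88]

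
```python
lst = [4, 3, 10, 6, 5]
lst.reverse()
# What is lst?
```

[5, 6, 10, 3, 4]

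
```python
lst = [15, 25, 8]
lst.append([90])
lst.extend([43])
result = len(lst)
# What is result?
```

After line 1: lst = [15, 25, 8]
After line 2 (append adds [90] as single element): lst = [15, 25, 8, [90]]
After line 3 (extend unpacks [43], adds 43): lst = [15, 25, 8, [90], 43]
After line 4: result = len(lst) = 5

5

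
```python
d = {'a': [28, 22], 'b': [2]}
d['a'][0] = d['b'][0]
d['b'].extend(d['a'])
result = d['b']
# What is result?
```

After line 1: d = {'a': [28, 22], 'b': [2]}
After line 2 (a[0] = b[0] = 2): d = {'a': [2, 22], 'b': [2]}
After line 3 (b.extend(a) appends [2, 22]): d = {'a': [2, 22], 'b': [2, 2, 22]}
After line 4: result = d['b'] = [2, 2, 22]

[2, 2, 22]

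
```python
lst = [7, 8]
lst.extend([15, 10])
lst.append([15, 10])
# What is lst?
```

After line 1: lst = [7, 8]
After line 2 (extend unpacks [15, 10]): lst = [7, 8, 15, 10]
After line 3 (append adds [15, 10] as single element): lst = [7, 8, 15, 10, [15, 10]]

[7, 8, 15, 10, [15, 10]]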